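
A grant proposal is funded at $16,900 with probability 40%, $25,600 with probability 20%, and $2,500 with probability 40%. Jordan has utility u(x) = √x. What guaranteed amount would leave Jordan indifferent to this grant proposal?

$10,816

E[u] = 0.4·√16900 + 0.2·√25600 + 0.4·√2500 = 0.4·130 + 0.2·160 + 0.4·50 = 104
CE = (104)² = 10816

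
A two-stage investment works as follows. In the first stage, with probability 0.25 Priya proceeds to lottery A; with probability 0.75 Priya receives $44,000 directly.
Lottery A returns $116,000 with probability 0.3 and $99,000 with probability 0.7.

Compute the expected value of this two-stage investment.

$59,025

EV(A) = 0.3 × 116000 + 0.7 × 99000 = 34800 + 69300 = 104100
Branch B: 44000 (certain)
Overall = 0.25 × 104100 + 0.75 × 44000 = 26025 + 33000 = 59025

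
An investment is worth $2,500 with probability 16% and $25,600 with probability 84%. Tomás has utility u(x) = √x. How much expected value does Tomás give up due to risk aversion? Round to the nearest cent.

$1,626.24

E[u] = 0.16·√2500 + 0.84·√25600 = 0.16·50 + 0.84·160 = 142.4
CE = (142.4)² = 20277.76
Risk premium = EV − CE = 21904 − 20277.76 = 1626.24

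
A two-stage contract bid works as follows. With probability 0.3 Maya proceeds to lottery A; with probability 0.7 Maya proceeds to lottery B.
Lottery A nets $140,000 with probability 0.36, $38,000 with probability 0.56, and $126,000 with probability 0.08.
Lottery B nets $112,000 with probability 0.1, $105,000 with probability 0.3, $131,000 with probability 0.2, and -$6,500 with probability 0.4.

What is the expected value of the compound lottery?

$70,938

EV(A) = 0.36 × 140000 + 0.56 × 38000 + 0.08 × 126000 = 50400 + 21280 + 10080 = 81760
EV(B) = 0.1 × 112000 + 0.3 × 105000 + 0.2 × 131000 + 0.4 × (-6500) = 11200 + 31500 + 26200 − 2600 = 66300
Overall = 0.3 × 81760 + 0.7 × 66300 = 24528 + 46410 = 70938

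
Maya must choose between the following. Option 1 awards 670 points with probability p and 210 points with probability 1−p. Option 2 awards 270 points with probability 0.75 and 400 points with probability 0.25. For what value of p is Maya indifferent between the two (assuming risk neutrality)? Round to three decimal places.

EV(Option 2) = 0.75 × 270 + 0.25 × 400 = 202.5 + 100 = 302.5
p·670 + (1−p)·210 = 302.5
460p + 210 = 302.5
p = (302.5 − 210) / 460

p = 0.201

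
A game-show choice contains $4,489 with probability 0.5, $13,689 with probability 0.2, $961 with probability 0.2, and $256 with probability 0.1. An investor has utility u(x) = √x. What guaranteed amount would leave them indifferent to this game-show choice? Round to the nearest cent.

E[u] = 0.5·√4489 + 0.2·√13689 + 0.2·√961 + 0.1·√256 = 0.5·67 + 0.2·117 + 0.2·31 + 0.1·16 = 64.7
CE = (64.7)² = 4186.09

$4,186.09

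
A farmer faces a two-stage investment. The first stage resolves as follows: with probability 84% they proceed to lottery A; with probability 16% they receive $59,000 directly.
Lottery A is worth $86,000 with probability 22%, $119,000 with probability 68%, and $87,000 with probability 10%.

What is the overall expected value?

EV(A) = 0.22 × 86000 + 0.68 × 119000 + 0.1 × 87000 = 18920 + 80920 + 8700 = 108540
Branch B: 59000 (certain)
Overall = 0.84 × 108540 + 0.16 × 59000 = 91173.6 + 9440 = 100613.6

$100,613.60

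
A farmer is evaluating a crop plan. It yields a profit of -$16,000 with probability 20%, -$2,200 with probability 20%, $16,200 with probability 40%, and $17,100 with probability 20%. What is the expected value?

$6,260

EV = 0.2 × (-16000) + 0.2 × (-2200) + 0.4 × 16200 + 0.2 × 17100 = -3200 − 440 + 6480 + 3420 = 6260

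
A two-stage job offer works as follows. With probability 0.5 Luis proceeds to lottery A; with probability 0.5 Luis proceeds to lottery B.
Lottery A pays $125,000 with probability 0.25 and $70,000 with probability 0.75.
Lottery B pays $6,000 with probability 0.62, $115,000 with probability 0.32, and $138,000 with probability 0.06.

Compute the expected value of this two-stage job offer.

$66,275

EV(A) = 0.25 × 125000 + 0.75 × 70000 = 31250 + 52500 = 83750
EV(B) = 0.62 × 6000 + 0.32 × 115000 + 0.06 × 138000 = 3720 + 36800 + 8280 = 48800
Overall = 0.5 × 83750 + 0.5 × 48800 = 41875 + 24400 = 66275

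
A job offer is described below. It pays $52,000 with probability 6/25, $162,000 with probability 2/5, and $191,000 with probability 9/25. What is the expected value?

$146,040

EV = 6/25 × 52000 + 2/5 × 162000 + 9/25 × 191000 = 12480 + 64800 + 68760 = 146040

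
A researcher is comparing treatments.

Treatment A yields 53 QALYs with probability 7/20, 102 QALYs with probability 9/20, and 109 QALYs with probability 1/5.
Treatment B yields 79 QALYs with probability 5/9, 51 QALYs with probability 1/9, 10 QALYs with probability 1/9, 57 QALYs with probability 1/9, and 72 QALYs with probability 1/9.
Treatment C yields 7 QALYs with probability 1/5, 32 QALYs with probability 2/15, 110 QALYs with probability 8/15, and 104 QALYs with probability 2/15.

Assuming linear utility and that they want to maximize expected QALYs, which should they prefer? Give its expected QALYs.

Treatment A = 7/20 × 53 + 9/20 × 102 + 1/5 × 109 = 18.55 + 45.9 + 21.8 = 86.25
Treatment B = 5/9 × 79 + 1/9 × 51 + 1/9 × 10 + 1/9 × 57 + 1/9 × 72 = 43.8889 + 5.6667 + 1.1111 + 6.3333 + 8 = 65
Treatment C = 1/5 × 7 + 2/15 × 32 + 8/15 × 110 + 2/15 × 104 = 1.4 + 4.2667 + 58.6667 + 13.8667 = 78.2

Treatment A (86.25 QALYs)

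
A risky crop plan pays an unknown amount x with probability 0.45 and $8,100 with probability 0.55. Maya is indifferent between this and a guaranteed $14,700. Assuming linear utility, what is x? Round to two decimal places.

0.45·x + 0.55·8100 = 14700
0.45·x = 14700 − 4455 = 10245
x = 10245 / 0.45 = 22766.6667

x = $22,766.67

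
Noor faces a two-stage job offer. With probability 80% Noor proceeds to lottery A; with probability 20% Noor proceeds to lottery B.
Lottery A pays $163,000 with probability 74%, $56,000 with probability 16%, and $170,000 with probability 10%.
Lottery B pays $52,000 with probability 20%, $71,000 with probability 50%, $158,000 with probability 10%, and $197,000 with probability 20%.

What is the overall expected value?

EV(A) = 0.74 × 163000 + 0.16 × 56000 + 0.1 × 170000 = 120620 + 8960 + 17000 = 146580
EV(B) = 0.2 × 52000 + 0.5 × 71000 + 0.1 × 158000 + 0.2 × 197000 = 10400 + 35500 + 15800 + 39400 = 101100
Overall = 0.8 × 146580 + 0.2 × 101100 = 117264 + 20220 = 137484

$137,484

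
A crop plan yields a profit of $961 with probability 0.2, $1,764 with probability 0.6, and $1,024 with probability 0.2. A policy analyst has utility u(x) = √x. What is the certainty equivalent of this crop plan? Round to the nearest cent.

E[u] = 0.2·√961 + 0.6·√1764 + 0.2·√1024 = 0.2·31 + 0.6·42 + 0.2·32 = 37.8
CE = (37.8)² = 1428.84

$1,428.84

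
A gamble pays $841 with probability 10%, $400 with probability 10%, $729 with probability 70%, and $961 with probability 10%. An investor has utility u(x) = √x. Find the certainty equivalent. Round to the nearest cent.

$723.61

E[u] = 0.1·√841 + 0.1·√400 + 0.7·√729 + 0.1·√961 = 0.1·29 + 0.1·20 + 0.7·27 + 0.1·31 = 26.9
CE = (26.9)² = 723.61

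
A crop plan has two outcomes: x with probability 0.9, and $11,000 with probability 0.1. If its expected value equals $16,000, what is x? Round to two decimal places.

x = $16,555.56

0.9·x + 0.1·11000 = 16000
0.9·x = 16000 − 1100 = 14900
x = 14900 / 0.9 = 16555.5556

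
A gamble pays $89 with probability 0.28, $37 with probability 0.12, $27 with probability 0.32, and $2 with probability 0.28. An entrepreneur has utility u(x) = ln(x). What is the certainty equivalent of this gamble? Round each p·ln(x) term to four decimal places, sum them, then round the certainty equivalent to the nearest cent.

$18.90

E[u] = 0.28·ln(89) + 0.12·ln(37) + 0.32·ln(27) + 0.28·ln(2) = 1.2568 + 0.4333 + 1.0547 + 0.1941 = 2.9389
CE = e^2.9389 ≈ 18.90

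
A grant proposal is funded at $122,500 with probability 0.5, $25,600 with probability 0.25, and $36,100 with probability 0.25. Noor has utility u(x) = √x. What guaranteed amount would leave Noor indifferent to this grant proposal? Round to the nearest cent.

$68,906.25

E[u] = 0.5·√122500 + 0.25·√25600 + 0.25·√36100 = 0.5·350 + 0.25·160 + 0.25·190 = 262.5
CE = (262.5)² = 68906.25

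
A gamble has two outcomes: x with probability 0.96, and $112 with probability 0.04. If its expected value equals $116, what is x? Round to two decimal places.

x = $116.17

0.96·x + 0.04·112 = 116
0.96·x = 116 − 4.48 = 111.52
x = 111.52 / 0.96 = 116.1667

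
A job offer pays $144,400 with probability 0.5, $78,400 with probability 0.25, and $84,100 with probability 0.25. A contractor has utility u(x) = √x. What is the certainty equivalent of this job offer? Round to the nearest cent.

$110,556.25

E[u] = 0.5·√144400 + 0.25·√78400 + 0.25·√84100 = 0.5·380 + 0.25·280 + 0.25·290 = 332.5
CE = (332.5)² = 110556.25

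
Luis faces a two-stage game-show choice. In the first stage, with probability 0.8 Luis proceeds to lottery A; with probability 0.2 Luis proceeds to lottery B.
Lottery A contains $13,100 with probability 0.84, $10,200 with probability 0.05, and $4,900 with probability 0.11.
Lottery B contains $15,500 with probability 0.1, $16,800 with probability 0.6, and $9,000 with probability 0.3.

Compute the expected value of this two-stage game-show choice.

EV(A) = 0.84 × 13100 + 0.05 × 10200 + 0.11 × 4900 = 11004 + 510 + 539 = 12053
EV(B) = 0.1 × 15500 + 0.6 × 16800 + 0.3 × 9000 = 1550 + 10080 + 2700 = 14330
Overall = 0.8 × 12053 + 0.2 × 14330 = 9642.4 + 2866 = 12508.4

$12,508.40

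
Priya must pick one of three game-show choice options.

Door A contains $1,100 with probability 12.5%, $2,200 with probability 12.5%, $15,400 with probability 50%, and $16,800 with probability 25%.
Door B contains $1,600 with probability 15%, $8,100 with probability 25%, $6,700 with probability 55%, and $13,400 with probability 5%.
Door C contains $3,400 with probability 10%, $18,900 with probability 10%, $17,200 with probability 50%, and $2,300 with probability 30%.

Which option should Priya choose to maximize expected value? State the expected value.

Door A = 0.125 × 1100 + 0.125 × 2200 + 0.5 × 15400 + 0.25 × 16800 = 137.5 + 275 + 7700 + 4200 = 12312.5
Door B = 0.15 × 1600 + 0.25 × 8100 + 0.55 × 6700 + 0.05 × 13400 = 240 + 2025 + 3685 + 670 = 6620
Door C = 0.1 × 3400 + 0.1 × 18900 + 0.5 × 17200 + 0.3 × 2300 = 340 + 1890 + 8600 + 690 = 11520

Door A ($12,312.50)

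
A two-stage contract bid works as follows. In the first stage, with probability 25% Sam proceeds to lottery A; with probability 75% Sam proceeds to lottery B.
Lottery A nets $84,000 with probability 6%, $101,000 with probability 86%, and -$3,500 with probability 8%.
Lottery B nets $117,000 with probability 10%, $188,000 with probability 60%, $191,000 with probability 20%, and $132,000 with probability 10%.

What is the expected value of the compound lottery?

EV(A) = 0.06 × 84000 + 0.86 × 101000 + 0.08 × (-3500) = 5040 + 86860 − 280 = 91620
EV(B) = 0.1 × 117000 + 0.6 × 188000 + 0.2 × 191000 + 0.1 × 132000 = 11700 + 112800 + 38200 + 13200 = 175900
Overall = 0.25 × 91620 + 0.75 × 175900 = 22905 + 131925 = 154830

$154,830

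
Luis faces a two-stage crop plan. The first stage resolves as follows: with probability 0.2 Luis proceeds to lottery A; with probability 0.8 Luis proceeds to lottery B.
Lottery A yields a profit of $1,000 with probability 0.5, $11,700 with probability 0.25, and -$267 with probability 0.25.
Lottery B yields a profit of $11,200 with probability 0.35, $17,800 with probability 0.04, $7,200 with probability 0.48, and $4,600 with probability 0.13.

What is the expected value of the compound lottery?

EV(A) = 0.5 × 1000 + 0.25 × 11700 + 0.25 × (-267) = 500 + 2925 − 66.75 = 3358.25
EV(B) = 0.35 × 11200 + 0.04 × 17800 + 0.48 × 7200 + 0.13 × 4600 = 3920 + 712 + 3456 + 598 = 8686
Overall = 0.2 × 3358.25 + 0.8 × 8686 = 671.65 + 6948.8 = 7620.45

$7,620.45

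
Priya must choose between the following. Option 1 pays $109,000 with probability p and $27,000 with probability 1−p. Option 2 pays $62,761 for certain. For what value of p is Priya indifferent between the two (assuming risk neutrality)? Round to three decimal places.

p·109000 + (1−p)·27000 = 62761
82000p + 27000 = 62761
p = (62761 − 27000) / 82000

p = 0.436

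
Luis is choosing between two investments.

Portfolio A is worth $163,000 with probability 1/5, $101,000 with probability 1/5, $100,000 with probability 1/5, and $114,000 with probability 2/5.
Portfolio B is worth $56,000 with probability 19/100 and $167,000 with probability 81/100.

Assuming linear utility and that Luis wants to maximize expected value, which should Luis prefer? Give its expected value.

Portfolio A = 1/5 × 163000 + 1/5 × 101000 + 1/5 × 100000 + 2/5 × 114000 = 32600 + 20200 + 20000 + 45600 = 118400
Portfolio B = 19/100 × 56000 + 81/100 × 167000 = 10640 + 135270 = 145910

Portfolio B ($145,910)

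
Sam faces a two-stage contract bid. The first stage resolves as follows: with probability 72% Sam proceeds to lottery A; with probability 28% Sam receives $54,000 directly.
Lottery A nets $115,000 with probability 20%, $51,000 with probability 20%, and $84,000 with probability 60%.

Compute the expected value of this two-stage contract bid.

$75,312

EV(A) = 0.2 × 115000 + 0.2 × 51000 + 0.6 × 84000 = 23000 + 10200 + 50400 = 83600
Branch B: 54000 (certain)
Overall = 0.72 × 83600 + 0.28 × 54000 = 60192 + 15120 = 75312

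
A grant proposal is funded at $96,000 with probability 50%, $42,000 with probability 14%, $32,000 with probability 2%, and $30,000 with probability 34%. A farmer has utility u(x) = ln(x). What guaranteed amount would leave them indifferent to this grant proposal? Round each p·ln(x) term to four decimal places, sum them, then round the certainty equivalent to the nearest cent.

E[u] = 0.5·ln(96000) + 0.14·ln(42000) + 0.02·ln(32000) + 0.34·ln(30000) = 5.7361 + 1.4904 + 0.2075 + 3.5050 = 10.9390
CE = e^10.9390 ≈ 56330.98

$56,330.98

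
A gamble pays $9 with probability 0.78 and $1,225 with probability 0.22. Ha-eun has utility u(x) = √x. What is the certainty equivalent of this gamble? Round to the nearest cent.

$100.80

E[u] = 0.78·√9 + 0.22·√1225 = 0.78·3 + 0.22·35 = 10.04
CE = (10.04)² = 100.8016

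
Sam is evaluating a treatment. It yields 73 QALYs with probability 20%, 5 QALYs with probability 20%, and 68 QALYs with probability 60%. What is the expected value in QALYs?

EV = 0.2 × 73 + 0.2 × 5 + 0.6 × 68 = 14.6 + 1 + 40.8 = 56.4

56.4 QALYs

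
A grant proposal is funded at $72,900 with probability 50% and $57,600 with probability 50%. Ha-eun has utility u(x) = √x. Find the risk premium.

E[u] = 0.5·√72900 + 0.5·√57600 = 0.5·270 + 0.5·240 = 255
CE = (255)² = 65025
Risk premium = EV − CE = 65250 − 65025 = 225

$225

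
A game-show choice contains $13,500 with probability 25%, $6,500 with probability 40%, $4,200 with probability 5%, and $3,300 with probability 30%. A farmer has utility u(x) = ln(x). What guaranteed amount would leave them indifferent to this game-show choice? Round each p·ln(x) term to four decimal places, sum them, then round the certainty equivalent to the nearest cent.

$6,229.18

E[u] = 0.25·ln(13500) + 0.4·ln(6500) + 0.05·ln(4200) + 0.3·ln(3300) = 2.3776 + 3.5118 + 0.4171 + 2.4305 = 8.7370
CE = e^8.7370 ≈ 6229.18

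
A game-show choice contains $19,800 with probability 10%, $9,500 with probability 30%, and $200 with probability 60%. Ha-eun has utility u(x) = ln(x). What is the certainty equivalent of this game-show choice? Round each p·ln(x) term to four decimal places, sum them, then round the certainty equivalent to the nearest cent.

E[u] = 0.1·ln(19800) + 0.3·ln(9500) + 0.6·ln(200) = 0.9893 + 2.7477 + 3.1790 = 6.9160
CE = e^6.9160 ≈ 1008.28

$1,008.28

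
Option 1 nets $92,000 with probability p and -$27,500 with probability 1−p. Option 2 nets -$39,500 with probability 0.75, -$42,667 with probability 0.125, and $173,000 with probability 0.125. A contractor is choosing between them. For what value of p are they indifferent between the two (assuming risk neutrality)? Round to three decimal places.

EV(Option 2) = 0.75 × (-39500) + 0.125 × (-42667) + 0.125 × 173000 = -29625 − 5333.375 + 21625 = -13333.375
p·92000 + (1−p)·(-27500) = -13333.375
119500p − 27500 = -13333.375
p = (-13333.375 + 27500) / 119500

p = 0.119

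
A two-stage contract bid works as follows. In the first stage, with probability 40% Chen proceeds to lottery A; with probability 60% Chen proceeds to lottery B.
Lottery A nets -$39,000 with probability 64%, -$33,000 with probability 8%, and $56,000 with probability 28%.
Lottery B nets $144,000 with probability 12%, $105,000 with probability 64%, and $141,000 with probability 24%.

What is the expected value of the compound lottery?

$66,224

EV(A) = 0.64 × (-39000) + 0.08 × (-33000) + 0.28 × 56000 = -24960 − 2640 + 15680 = -11920
EV(B) = 0.12 × 144000 + 0.64 × 105000 + 0.24 × 141000 = 17280 + 67200 + 33840 = 118320
Overall = 0.4 × (-11920) + 0.6 × 118320 = -4768 + 70992 = 66224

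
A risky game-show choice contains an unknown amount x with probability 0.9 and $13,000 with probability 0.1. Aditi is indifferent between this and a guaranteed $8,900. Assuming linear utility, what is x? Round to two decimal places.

x = $8,444.44

0.9·x + 0.1·13000 = 8900
0.9·x = 8900 − 1300 = 7600
x = 7600 / 0.9 = 8444.4444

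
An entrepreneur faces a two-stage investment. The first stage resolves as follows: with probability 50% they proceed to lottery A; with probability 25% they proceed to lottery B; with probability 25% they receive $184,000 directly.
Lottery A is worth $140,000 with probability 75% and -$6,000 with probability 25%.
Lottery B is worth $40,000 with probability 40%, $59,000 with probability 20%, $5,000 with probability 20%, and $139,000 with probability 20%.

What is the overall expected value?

$111,900

EV(A) = 0.75 × 140000 + 0.25 × (-6000) = 105000 − 1500 = 103500
EV(B) = 0.4 × 40000 + 0.2 × 59000 + 0.2 × 5000 + 0.2 × 139000 = 16000 + 11800 + 1000 + 27800 = 56600
Branch C: 184000 (certain)
Overall = 0.5 × 103500 + 0.25 × 56600 + 0.25 × 184000 = 51750 + 14150 + 46000 = 111900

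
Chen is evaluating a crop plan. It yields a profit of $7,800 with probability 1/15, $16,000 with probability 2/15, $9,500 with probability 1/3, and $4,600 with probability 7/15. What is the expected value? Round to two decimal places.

EV = 1/15 × 7800 + 2/15 × 16000 + 1/3 × 9500 + 7/15 × 4600 = 520 + 2133.3333 + 3166.6667 + 2146.6667 = 7966.6667

$7,966.67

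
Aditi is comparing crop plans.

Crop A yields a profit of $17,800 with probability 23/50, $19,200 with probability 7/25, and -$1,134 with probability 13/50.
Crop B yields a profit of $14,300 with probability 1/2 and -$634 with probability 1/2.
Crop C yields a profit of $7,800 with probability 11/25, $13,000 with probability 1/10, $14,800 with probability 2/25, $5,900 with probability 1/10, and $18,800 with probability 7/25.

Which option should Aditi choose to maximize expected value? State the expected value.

Crop A ($13,269.16)

Crop A = 23/50 × 17800 + 7/25 × 19200 + 13/50 × (-1134) = 8188 + 5376 − 294.84 = 13269.16
Crop B = 1/2 × 14300 + 1/2 × (-634) = 7150 − 317 = 6833
Crop C = 11/25 × 7800 + 1/10 × 13000 + 2/25 × 14800 + 1/10 × 5900 + 7/25 × 18800 = 3432 + 1300 + 1184 + 590 + 5264 = 11770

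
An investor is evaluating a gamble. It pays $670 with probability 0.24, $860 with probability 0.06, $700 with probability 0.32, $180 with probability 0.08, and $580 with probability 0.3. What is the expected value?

$624.80

EV = 0.24 × 670 + 0.06 × 860 + 0.32 × 700 + 0.08 × 180 + 0.3 × 580 = 160.8 + 51.6 + 224 + 14.4 + 174 = 624.8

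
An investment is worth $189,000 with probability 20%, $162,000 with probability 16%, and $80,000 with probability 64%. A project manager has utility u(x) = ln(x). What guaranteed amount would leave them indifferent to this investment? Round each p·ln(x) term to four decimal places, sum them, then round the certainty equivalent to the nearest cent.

$106,372.25

E[u] = 0.2·ln(189000) + 0.16·ln(162000) + 0.64·ln(80000) = 2.4299 + 1.9193 + 7.2255 = 11.5747
CE = e^11.5747 ≈ 106372.25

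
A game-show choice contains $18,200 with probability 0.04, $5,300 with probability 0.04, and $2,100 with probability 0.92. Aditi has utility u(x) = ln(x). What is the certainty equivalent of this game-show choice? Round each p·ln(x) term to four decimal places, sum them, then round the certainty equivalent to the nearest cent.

E[u] = 0.04·ln(18200) + 0.04·ln(5300) + 0.92·ln(2100) = 0.3924 + 0.3430 + 7.0377 = 7.7731
CE = e^7.7731 ≈ 2375.82

$2,375.82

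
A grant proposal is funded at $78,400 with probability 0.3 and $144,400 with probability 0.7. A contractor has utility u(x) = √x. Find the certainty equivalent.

E[u] = 0.3·√78400 + 0.7·√144400 = 0.3·280 + 0.7·380 = 350
CE = (350)² = 122500

$122,500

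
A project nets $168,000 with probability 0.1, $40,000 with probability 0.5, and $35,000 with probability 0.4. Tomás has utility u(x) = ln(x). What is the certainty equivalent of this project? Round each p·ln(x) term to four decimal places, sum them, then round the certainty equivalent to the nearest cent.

$43,769.83

E[u] = 0.1·ln(168000) + 0.5·ln(40000) + 0.4·ln(35000) = 1.2032 + 5.2983 + 4.1852 = 10.6867
CE = e^10.6867 ≈ 43769.83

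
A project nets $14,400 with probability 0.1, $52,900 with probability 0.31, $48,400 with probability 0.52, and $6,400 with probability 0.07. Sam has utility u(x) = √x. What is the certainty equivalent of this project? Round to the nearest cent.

$41,330.89

E[u] = 0.1·√14400 + 0.31·√52900 + 0.52·√48400 + 0.07·√6400 = 0.1·120 + 0.31·230 + 0.52·220 + 0.07·80 = 203.3
CE = (203.3)² = 41330.89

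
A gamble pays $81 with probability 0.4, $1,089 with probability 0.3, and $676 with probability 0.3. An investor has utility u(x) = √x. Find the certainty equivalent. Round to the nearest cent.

E[u] = 0.4·√81 + 0.3·√1089 + 0.3·√676 = 0.4·9 + 0.3·33 + 0.3·26 = 21.3
CE = (21.3)² = 453.69

$453.69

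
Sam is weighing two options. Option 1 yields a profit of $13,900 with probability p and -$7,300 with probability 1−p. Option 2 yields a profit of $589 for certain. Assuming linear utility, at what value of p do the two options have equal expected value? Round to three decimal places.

p = 0.372

p·13900 + (1−p)·(-7300) = 589
21200p − 7300 = 589
p = (589 + 7300) / 21200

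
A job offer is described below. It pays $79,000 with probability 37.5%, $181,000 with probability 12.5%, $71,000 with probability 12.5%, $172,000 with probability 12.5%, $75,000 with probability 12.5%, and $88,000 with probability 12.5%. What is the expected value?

$103,000

EV = 0.375 × 79000 + 0.125 × 181000 + 0.125 × 71000 + 0.125 × 172000 + 0.125 × 75000 + 0.125 × 88000 = 29625 + 22625 + 8875 + 21500 + 9375 + 11000 = 103000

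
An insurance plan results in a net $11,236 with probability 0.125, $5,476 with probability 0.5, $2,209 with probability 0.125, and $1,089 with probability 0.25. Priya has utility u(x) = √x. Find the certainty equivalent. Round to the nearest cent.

$4,144.14

E[u] = 0.125·√11236 + 0.5·√5476 + 0.125·√2209 + 0.25·√1089 = 0.125·106 + 0.5·74 + 0.125·47 + 0.25·33 = 64.375
CE = (64.375)² = 4144.140625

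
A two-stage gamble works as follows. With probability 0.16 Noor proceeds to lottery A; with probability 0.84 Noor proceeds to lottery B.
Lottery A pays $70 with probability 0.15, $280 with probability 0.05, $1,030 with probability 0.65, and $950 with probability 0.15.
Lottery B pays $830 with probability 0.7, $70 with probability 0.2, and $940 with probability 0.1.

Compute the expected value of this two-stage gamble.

$712.60

EV(A) = 0.15 × 70 + 0.05 × 280 + 0.65 × 1030 + 0.15 × 950 = 10.5 + 14 + 669.5 + 142.5 = 836.5
EV(B) = 0.7 × 830 + 0.2 × 70 + 0.1 × 940 = 581 + 14 + 94 = 689
Overall = 0.16 × 836.5 + 0.84 × 689 = 133.84 + 578.76 = 712.6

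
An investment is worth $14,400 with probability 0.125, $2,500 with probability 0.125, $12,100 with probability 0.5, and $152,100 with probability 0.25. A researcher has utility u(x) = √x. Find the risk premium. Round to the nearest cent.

$15,998.44

E[u] = 0.125·√14400 + 0.125·√2500 + 0.5·√12100 + 0.25·√152100 = 0.125·120 + 0.125·50 + 0.5·110 + 0.25·390 = 173.75
CE = (173.75)² = 30189.0625
Risk premium = EV − CE = 46187.5 − 30189.0625 = 15998.4375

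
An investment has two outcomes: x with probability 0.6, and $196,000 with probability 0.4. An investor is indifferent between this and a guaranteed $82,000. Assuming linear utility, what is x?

x = $6,000

0.6·x + 0.4·196000 = 82000
0.6·x = 82000 − 78400 = 3600
x = 3600 / 0.6 = 6000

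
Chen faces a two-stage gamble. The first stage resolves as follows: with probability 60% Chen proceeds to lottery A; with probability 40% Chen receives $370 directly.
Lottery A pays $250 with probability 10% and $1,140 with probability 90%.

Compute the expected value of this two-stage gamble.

$778.60

EV(A) = 0.1 × 250 + 0.9 × 1140 = 25 + 1026 = 1051
Branch B: 370 (certain)
Overall = 0.6 × 1051 + 0.4 × 370 = 630.6 + 148 = 778.6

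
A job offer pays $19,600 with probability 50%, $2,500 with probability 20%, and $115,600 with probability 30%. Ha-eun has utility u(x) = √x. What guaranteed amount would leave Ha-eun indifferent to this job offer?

E[u] = 0.5·√19600 + 0.2·√2500 + 0.3·√115600 = 0.5·140 + 0.2·50 + 0.3·340 = 182
CE = (182)² = 33124

$33,124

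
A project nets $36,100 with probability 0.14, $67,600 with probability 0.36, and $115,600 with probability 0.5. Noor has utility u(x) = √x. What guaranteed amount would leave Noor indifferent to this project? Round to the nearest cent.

$84,216.04

E[u] = 0.14·√36100 + 0.36·√67600 + 0.5·√115600 = 0.14·190 + 0.36·260 + 0.5·340 = 290.2
CE = (290.2)² = 84216.04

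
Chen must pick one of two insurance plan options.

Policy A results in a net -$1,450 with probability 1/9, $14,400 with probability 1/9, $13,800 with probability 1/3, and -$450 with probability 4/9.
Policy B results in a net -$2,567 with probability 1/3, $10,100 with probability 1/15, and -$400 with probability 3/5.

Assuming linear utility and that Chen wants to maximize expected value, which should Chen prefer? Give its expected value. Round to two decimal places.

Policy A ($5,838.89)

Policy A = 1/9 × (-1450) + 1/9 × 14400 + 1/3 × 13800 + 4/9 × (-450) = -161.1111 + 1600 + 4600 − 200 = 5838.8889
Policy B = 1/3 × (-2567) + 1/15 × 10100 + 3/5 × (-400) = -855.6667 + 673.3333 − 240 = -422.3333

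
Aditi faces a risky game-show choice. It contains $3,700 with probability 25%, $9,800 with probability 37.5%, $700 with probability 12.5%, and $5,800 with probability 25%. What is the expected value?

$6,137.50

EV = 0.25 × 3700 + 0.375 × 9800 + 0.125 × 700 + 0.25 × 5800 = 925 + 3675 + 87.5 + 1450 = 6137.5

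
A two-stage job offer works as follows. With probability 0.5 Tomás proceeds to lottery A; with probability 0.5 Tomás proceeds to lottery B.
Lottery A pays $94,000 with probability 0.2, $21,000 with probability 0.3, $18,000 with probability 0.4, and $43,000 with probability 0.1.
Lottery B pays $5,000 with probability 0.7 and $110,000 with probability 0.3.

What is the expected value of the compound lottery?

EV(A) = 0.2 × 94000 + 0.3 × 21000 + 0.4 × 18000 + 0.1 × 43000 = 18800 + 6300 + 7200 + 4300 = 36600
EV(B) = 0.7 × 5000 + 0.3 × 110000 = 3500 + 33000 = 36500
Overall = 0.5 × 36600 + 0.5 × 36500 = 18300 + 18250 = 36550

$36,550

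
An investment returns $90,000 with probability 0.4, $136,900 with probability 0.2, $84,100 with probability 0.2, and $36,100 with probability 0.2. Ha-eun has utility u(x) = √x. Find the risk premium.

$3,320

E[u] = 0.4·√90000 + 0.2·√136900 + 0.2·√84100 + 0.2·√36100 = 0.4·300 + 0.2·370 + 0.2·290 + 0.2·190 = 290
CE = (290)² = 84100
Risk premium = EV − CE = 87420 − 84100 = 3320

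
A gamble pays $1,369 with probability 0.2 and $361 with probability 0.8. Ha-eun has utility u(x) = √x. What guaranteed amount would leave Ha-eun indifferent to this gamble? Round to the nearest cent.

$510.76

E[u] = 0.2·√1369 + 0.8·√361 = 0.2·37 + 0.8·19 = 22.6
CE = (22.6)² = 510.76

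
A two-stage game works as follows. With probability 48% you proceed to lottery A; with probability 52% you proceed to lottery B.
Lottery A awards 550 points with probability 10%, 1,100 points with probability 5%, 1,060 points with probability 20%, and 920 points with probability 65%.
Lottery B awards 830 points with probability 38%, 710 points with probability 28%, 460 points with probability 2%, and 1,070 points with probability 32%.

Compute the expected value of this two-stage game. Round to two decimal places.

891.82 points

EV(A) = 0.1 × 550 + 0.05 × 1100 + 0.2 × 1060 + 0.65 × 920 = 55 + 55 + 212 + 598 = 920
EV(B) = 0.38 × 830 + 0.28 × 710 + 0.02 × 460 + 0.32 × 1070 = 315.4 + 198.8 + 9.2 + 342.4 = 865.8
Overall = 0.48 × 920 + 0.52 × 865.8 = 441.6 + 450.216 = 891.816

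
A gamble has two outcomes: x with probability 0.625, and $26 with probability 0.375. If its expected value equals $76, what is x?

0.625·x + 0.375·26 = 76
0.625·x = 76 − 9.75 = 66.25
x = 66.25 / 0.625 = 106

x = $106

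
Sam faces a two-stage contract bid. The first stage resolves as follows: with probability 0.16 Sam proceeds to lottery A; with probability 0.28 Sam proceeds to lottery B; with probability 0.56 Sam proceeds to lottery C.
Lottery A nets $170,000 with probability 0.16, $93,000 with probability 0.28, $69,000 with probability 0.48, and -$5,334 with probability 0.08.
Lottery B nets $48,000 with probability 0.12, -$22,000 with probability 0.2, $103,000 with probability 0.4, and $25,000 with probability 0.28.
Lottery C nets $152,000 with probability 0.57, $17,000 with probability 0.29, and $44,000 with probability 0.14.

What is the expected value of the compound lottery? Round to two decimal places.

EV(A) = 0.16 × 170000 + 0.28 × 93000 + 0.48 × 69000 + 0.08 × (-5334) = 27200 + 26040 + 33120 − 426.72 = 85933.28
EV(B) = 0.12 × 48000 + 0.2 × (-22000) + 0.4 × 103000 + 0.28 × 25000 = 5760 − 4400 + 41200 + 7000 = 49560
EV(C) = 0.57 × 152000 + 0.29 × 17000 + 0.14 × 44000 = 86640 + 4930 + 6160 = 97730
Overall = 0.16 × 85933.28 + 0.28 × 49560 + 0.56 × 97730 = 13749.3248 + 13876.8 + 54728.8 = 82354.9248

$82,354.92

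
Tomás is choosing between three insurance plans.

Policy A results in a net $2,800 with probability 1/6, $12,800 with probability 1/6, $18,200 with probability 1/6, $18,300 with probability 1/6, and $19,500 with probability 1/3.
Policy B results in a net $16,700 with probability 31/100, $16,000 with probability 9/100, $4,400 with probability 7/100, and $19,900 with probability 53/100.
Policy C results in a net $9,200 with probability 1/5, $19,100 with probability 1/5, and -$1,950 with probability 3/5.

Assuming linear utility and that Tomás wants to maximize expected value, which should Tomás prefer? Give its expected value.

Policy B ($17,472)

Policy A = 1/6 × 2800 + 1/6 × 12800 + 1/6 × 18200 + 1/6 × 18300 + 1/3 × 19500 = 466.6667 + 2133.3333 + 3033.3333 + 3050 + 6500 = 15183.3333
Policy B = 31/100 × 16700 + 9/100 × 16000 + 7/100 × 4400 + 53/100 × 19900 = 5177 + 1440 + 308 + 10547 = 17472
Policy C = 1/5 × 9200 + 1/5 × 19100 + 3/5 × (-1950) = 1840 + 3820 − 1170 = 4490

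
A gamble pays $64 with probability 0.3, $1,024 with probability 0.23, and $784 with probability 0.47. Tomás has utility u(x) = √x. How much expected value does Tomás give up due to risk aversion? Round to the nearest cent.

$97.87

E[u] = 0.3·√64 + 0.23·√1024 + 0.47·√784 = 0.3·8 + 0.23·32 + 0.47·28 = 22.92
CE = (22.92)² = 525.3264
Risk premium = EV − CE = 623.2 − 525.3264 = 97.8736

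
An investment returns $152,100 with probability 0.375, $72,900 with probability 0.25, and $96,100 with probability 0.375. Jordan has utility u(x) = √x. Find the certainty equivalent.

E[u] = 0.375·√152100 + 0.25·√72900 + 0.375·√96100 = 0.375·390 + 0.25·270 + 0.375·310 = 330
CE = (330)² = 108900

$108,900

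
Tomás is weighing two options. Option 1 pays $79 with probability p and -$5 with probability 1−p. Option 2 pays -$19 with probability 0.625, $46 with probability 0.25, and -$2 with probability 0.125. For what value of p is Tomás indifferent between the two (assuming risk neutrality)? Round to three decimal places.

EV(Option 2) = 0.625 × (-19) + 0.25 × 46 + 0.125 × (-2) = -11.875 + 11.5 − 0.25 = -0.625
p·79 + (1−p)·(-5) = -0.625
84p − 5 = -0.625
p = (-0.625 + 5) / 84

p = 0.052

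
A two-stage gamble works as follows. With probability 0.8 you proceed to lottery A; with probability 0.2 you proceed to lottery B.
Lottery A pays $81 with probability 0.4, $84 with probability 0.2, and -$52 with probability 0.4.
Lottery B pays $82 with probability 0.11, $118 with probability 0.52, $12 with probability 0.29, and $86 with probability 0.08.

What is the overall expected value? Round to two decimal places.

EV(A) = 0.4 × 81 + 0.2 × 84 + 0.4 × (-52) = 32.4 + 16.8 − 20.8 = 28.4
EV(B) = 0.11 × 82 + 0.52 × 118 + 0.29 × 12 + 0.08 × 86 = 9.02 + 61.36 + 3.48 + 6.88 = 80.74
Overall = 0.8 × 28.4 + 0.2 × 80.74 = 22.72 + 16.148 = 38.868

$38.87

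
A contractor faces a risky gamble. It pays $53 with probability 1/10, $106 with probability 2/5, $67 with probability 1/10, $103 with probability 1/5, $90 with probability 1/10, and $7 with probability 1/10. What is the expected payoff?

EV = 1/10 × 53 + 2/5 × 106 + 1/10 × 67 + 1/5 × 103 + 1/10 × 90 + 1/10 × 7 = 5.3 + 42.4 + 6.7 + 20.6 + 9 + 0.7 = 84.7

$84.70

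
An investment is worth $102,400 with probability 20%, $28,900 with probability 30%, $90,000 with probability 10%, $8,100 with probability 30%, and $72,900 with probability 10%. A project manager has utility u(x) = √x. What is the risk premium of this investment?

$8,269

E[u] = 0.2·√102400 + 0.3·√28900 + 0.1·√90000 + 0.3·√8100 + 0.1·√72900 = 0.2·320 + 0.3·170 + 0.1·300 + 0.3·90 + 0.1·270 = 199
CE = (199)² = 39601
Risk premium = EV − CE = 47870 − 39601 = 8269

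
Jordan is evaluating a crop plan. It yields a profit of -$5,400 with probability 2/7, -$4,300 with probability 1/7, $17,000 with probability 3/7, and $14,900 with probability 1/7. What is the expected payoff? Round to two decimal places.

$7,257.14

EV = 2/7 × (-5400) + 1/7 × (-4300) + 3/7 × 17000 + 1/7 × 14900 = -1542.8571 − 614.2857 + 7285.7143 + 2128.5714 = 7257.1429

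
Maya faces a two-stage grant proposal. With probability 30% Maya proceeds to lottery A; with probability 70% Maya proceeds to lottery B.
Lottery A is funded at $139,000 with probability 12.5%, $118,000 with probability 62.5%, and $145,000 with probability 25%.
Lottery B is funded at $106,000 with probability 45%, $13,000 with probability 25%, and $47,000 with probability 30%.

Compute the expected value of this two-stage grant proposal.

$83,747.50

EV(A) = 0.125 × 139000 + 0.625 × 118000 + 0.25 × 145000 = 17375 + 73750 + 36250 = 127375
EV(B) = 0.45 × 106000 + 0.25 × 13000 + 0.3 × 47000 = 47700 + 3250 + 14100 = 65050
Overall = 0.3 × 127375 + 0.7 × 65050 = 38212.5 + 45535 = 83747.5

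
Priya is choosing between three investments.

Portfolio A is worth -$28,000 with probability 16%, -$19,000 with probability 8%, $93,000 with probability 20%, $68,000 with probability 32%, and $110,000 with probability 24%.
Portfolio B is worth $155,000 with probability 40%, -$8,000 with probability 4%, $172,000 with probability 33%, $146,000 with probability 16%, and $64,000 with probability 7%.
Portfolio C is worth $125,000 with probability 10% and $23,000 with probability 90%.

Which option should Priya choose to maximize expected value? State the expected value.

Portfolio B ($146,280)

Portfolio A = 0.16 × (-28000) + 0.08 × (-19000) + 0.2 × 93000 + 0.32 × 68000 + 0.24 × 110000 = -4480 − 1520 + 18600 + 21760 + 26400 = 60760
Portfolio B = 0.4 × 155000 + 0.04 × (-8000) + 0.33 × 172000 + 0.16 × 146000 + 0.07 × 64000 = 62000 − 320 + 56760 + 23360 + 4480 = 146280
Portfolio C = 0.1 × 125000 + 0.9 × 23000 = 12500 + 20700 = 33200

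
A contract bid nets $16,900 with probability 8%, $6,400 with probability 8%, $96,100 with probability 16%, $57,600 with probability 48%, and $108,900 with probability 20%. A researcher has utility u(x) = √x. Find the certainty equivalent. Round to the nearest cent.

E[u] = 0.08·√16900 + 0.08·√6400 + 0.16·√96100 + 0.48·√57600 + 0.2·√108900 = 0.08·130 + 0.08·80 + 0.16·310 + 0.48·240 + 0.2·330 = 247.6
CE = (247.6)² = 61305.76

$61,305.76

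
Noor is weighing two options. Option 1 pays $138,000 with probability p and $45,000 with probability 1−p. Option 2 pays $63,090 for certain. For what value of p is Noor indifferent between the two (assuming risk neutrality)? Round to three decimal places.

p = 0.195

p·138000 + (1−p)·45000 = 63090
93000p + 45000 = 63090
p = (63090 − 45000) / 93000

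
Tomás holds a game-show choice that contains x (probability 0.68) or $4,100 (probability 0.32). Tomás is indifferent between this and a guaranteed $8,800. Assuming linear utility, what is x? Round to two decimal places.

x = $11,011.76

0.68·x + 0.32·4100 = 8800
0.68·x = 8800 − 1312 = 7488
x = 7488 / 0.68 = 11011.7647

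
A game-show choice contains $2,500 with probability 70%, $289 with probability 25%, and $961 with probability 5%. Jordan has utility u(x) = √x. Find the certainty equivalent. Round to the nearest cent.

E[u] = 0.7·√2500 + 0.25·√289 + 0.05·√961 = 0.7·50 + 0.25·17 + 0.05·31 = 40.8
CE = (40.8)² = 1664.64

$1,664.64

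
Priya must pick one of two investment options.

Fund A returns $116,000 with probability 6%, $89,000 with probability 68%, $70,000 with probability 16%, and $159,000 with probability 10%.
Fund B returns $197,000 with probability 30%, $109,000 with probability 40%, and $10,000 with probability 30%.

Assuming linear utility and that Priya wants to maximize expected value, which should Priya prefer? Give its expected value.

Fund A = 0.06 × 116000 + 0.68 × 89000 + 0.16 × 70000 + 0.1 × 159000 = 6960 + 60520 + 11200 + 15900 = 94580
Fund B = 0.3 × 197000 + 0.4 × 109000 + 0.3 × 10000 = 59100 + 43600 + 3000 = 105700

Fund B ($105,700)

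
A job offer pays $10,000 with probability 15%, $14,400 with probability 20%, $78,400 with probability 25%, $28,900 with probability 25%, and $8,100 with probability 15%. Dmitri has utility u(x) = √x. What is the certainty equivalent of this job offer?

$27,225

E[u] = 0.15·√10000 + 0.2·√14400 + 0.25·√78400 + 0.25·√28900 + 0.15·√8100 = 0.15·100 + 0.2·120 + 0.25·280 + 0.25·170 + 0.15·90 = 165
CE = (165)² = 27225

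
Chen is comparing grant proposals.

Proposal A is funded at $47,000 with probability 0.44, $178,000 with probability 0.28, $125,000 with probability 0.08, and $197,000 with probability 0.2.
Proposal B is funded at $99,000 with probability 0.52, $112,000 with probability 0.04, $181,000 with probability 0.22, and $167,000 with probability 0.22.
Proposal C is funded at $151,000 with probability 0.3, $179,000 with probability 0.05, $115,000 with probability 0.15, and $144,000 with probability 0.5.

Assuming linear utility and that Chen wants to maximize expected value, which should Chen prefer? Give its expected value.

Proposal A = 0.44 × 47000 + 0.28 × 178000 + 0.08 × 125000 + 0.2 × 197000 = 20680 + 49840 + 10000 + 39400 = 119920
Proposal B = 0.52 × 99000 + 0.04 × 112000 + 0.22 × 181000 + 0.22 × 167000 = 51480 + 4480 + 39820 + 36740 = 132520
Proposal C = 0.3 × 151000 + 0.05 × 179000 + 0.15 × 115000 + 0.5 × 144000 = 45300 + 8950 + 17250 + 72000 = 143500

Proposal C ($143,500)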